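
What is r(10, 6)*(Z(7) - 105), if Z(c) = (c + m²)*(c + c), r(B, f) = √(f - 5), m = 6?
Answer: 497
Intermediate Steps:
r(B, f) = √(-5 + f)
Z(c) = 2*c*(36 + c) (Z(c) = (c + 6²)*(c + c) = (c + 36)*(2*c) = (36 + c)*(2*c) = 2*c*(36 + c))
r(10, 6)*(Z(7) - 105) = √(-5 + 6)*(2*7*(36 + 7) - 105) = √1*(2*7*43 - 105) = 1*(602 - 105) = 1*497 = 497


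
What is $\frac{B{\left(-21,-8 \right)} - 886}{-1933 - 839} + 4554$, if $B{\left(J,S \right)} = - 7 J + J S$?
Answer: $\frac{12624259}{2772} \approx 4554.2$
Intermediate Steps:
$\frac{B{\left(-21,-8 \right)} - 886}{-1933 - 839} + 4554 = \frac{- 21 \left(-7 - 8\right) - 886}{-1933 - 839} + 4554 = \frac{\left(-21\right) \left(-15\right) - 886}{-2772} + 4554 = \left(315 - 886\right) \left(- \frac{1}{2772}\right) + 4554 = \left(-571\right) \left(- \frac{1}{2772}\right) + 4554 = \frac{571}{2772} + 4554 = \frac{12624259}{2772}$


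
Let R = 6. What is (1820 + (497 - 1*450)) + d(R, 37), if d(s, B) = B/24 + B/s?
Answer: 44993/24 ≈ 1874.7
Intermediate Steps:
d(s, B) = B/24 + B/s (d(s, B) = B*(1/24) + B/s = B/24 + B/s)
(1820 + (497 - 1*450)) + d(R, 37) = (1820 + (497 - 1*450)) + ((1/24)*37 + 37/6) = (1820 + (497 - 450)) + (37/24 + 37*(⅙)) = (1820 + 47) + (37/24 + 37/6) = 1867 + 185/24 = 44993/24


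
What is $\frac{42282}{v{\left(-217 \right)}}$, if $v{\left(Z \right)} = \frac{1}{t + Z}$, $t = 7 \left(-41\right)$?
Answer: $-21310128$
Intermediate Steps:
$t = -287$
$v{\left(Z \right)} = \frac{1}{-287 + Z}$
$\frac{42282}{v{\left(-217 \right)}} = \frac{42282}{\frac{1}{-287 - 217}} = \frac{42282}{\frac{1}{-504}} = \frac{42282}{- \frac{1}{504}} = 42282 \left(-504\right) = -21310128$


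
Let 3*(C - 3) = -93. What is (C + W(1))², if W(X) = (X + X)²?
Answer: 576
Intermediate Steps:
C = -28 (C = 3 + (⅓)*(-93) = 3 - 31 = -28)
W(X) = 4*X² (W(X) = (2*X)² = 4*X²)
(C + W(1))² = (-28 + 4*1²)² = (-28 + 4*1)² = (-28 + 4)² = (-24)² = 576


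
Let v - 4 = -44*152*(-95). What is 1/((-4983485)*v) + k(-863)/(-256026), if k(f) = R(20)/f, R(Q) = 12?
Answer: 6332617102007/116600221574228838420 ≈ 5.4310e-8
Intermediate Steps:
v = 635364 (v = 4 - 44*152*(-95) = 4 - 6688*(-95) = 4 + 635360 = 635364)
k(f) = 12/f
1/((-4983485)*v) + k(-863)/(-256026) = 1/(-4983485*635364) + (12/(-863))/(-256026) = -1/4983485*1/635364 + (12*(-1/863))*(-1/256026) = -1/3166326963540 - 12/863*(-1/256026) = -1/3166326963540 + 2/36825073 = 6332617102007/116600221574228838420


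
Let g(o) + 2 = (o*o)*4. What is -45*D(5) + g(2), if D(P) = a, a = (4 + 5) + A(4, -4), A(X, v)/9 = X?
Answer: -2011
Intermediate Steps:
A(X, v) = 9*X
a = 45 (a = (4 + 5) + 9*4 = 9 + 36 = 45)
D(P) = 45
g(o) = -2 + 4*o² (g(o) = -2 + (o*o)*4 = -2 + o²*4 = -2 + 4*o²)
-45*D(5) + g(2) = -45*45 + (-2 + 4*2²) = -2025 + (-2 + 4*4) = -2025 + (-2 + 16) = -2025 + 14 = -2011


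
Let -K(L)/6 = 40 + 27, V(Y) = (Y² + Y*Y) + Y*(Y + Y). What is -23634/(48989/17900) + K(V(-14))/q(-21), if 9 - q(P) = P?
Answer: -2118525263/244945 ≈ -8649.0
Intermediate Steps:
V(Y) = 4*Y² (V(Y) = (Y² + Y²) + Y*(2*Y) = 2*Y² + 2*Y² = 4*Y²)
q(P) = 9 - P
K(L) = -402 (K(L) = -6*(40 + 27) = -6*67 = -402)
-23634/(48989/17900) + K(V(-14))/q(-21) = -23634/(48989/17900) - 402/(9 - 1*(-21)) = -23634/(48989*(1/17900)) - 402/(9 + 21) = -23634/48989/17900 - 402/30 = -23634*17900/48989 - 402*1/30 = -423048600/48989 - 67/5 = -2118525263/244945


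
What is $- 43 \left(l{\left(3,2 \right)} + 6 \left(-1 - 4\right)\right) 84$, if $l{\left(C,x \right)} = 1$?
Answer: $104748$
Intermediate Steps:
$- 43 \left(l{\left(3,2 \right)} + 6 \left(-1 - 4\right)\right) 84 = - 43 \left(1 + 6 \left(-1 - 4\right)\right) 84 = - 43 \left(1 + 6 \left(-5\right)\right) 84 = - 43 \left(1 - 30\right) 84 = \left(-43\right) \left(-29\right) 84 = 1247 \cdot 84 = 104748$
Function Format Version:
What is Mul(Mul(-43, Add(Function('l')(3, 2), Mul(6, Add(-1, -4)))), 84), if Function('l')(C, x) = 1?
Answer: 104748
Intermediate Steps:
Mul(Mul(-43, Add(Function('l')(3, 2), Mul(6, Add(-1, -4)))), 84) = Mul(Mul(-43, Add(1, Mul(6, Add(-1, -4)))), 84) = Mul(Mul(-43, Add(1, Mul(6, -5))), 84) = Mul(Mul(-43, Add(1, -30)), 84) = Mul(Mul(-43, -29), 84) = Mul(1247, 84) = 104748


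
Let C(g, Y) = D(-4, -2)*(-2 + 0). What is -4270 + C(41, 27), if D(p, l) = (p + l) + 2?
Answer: -4262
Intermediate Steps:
D(p, l) = 2 + l + p (D(p, l) = (l + p) + 2 = 2 + l + p)
C(g, Y) = 8 (C(g, Y) = (2 - 2 - 4)*(-2 + 0) = -4*(-2) = 8)
-4270 + C(41, 27) = -4270 + 8 = -4262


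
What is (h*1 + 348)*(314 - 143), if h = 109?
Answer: 78147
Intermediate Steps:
(h*1 + 348)*(314 - 143) = (109*1 + 348)*(314 - 143) = (109 + 348)*171 = 457*171 = 78147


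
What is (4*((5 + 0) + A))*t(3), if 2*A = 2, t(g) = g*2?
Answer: 144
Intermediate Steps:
t(g) = 2*g
A = 1 (A = (1/2)*2 = 1)
(4*((5 + 0) + A))*t(3) = (4*((5 + 0) + 1))*(2*3) = (4*(5 + 1))*6 = (4*6)*6 = 24*6 = 144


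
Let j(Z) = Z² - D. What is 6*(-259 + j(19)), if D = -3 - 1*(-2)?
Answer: 618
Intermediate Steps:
D = -1 (D = -3 + 2 = -1)
j(Z) = 1 + Z² (j(Z) = Z² - 1*(-1) = Z² + 1 = 1 + Z²)
6*(-259 + j(19)) = 6*(-259 + (1 + 19²)) = 6*(-259 + (1 + 361)) = 6*(-259 + 362) = 6*103 = 618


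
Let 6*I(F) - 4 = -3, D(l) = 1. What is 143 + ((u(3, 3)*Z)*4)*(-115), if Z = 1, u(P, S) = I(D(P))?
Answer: 199/3 ≈ 66.333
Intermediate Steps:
I(F) = ⅙ (I(F) = ⅔ + (⅙)*(-3) = ⅔ - ½ = ⅙)
u(P, S) = ⅙
143 + ((u(3, 3)*Z)*4)*(-115) = 143 + (((⅙)*1)*4)*(-115) = 143 + ((⅙)*4)*(-115) = 143 + (⅔)*(-115) = 143 - 230/3 = 199/3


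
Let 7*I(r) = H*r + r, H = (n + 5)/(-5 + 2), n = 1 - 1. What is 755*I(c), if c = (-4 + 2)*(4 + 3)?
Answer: 3020/3 ≈ 1006.7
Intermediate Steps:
n = 0
H = -5/3 (H = (0 + 5)/(-5 + 2) = 5/(-3) = 5*(-1/3) = -5/3 ≈ -1.6667)
c = -14 (c = -2*7 = -14)
I(r) = -2*r/21 (I(r) = (-5*r/3 + r)/7 = (-2*r/3)/7 = -2*r/21)
755*I(c) = 755*(-2/21*(-14)) = 755*(4/3) = 3020/3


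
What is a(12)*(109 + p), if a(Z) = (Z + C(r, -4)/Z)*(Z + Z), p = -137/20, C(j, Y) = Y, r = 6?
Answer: 28602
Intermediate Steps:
p = -137/20 (p = -137*1/20 = -137/20 ≈ -6.8500)
a(Z) = 2*Z*(Z - 4/Z) (a(Z) = (Z - 4/Z)*(Z + Z) = (Z - 4/Z)*(2*Z) = 2*Z*(Z - 4/Z))
a(12)*(109 + p) = (-8 + 2*12**2)*(109 - 137/20) = (-8 + 2*144)*(2043/20) = (-8 + 288)*(2043/20) = 280*(2043/20) = 28602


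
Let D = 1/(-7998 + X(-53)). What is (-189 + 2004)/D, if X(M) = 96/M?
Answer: -769541850/53 ≈ -1.4520e+7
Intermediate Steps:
D = -53/423990 (D = 1/(-7998 + 96/(-53)) = 1/(-7998 + 96*(-1/53)) = 1/(-7998 - 96/53) = 1/(-423990/53) = -53/423990 ≈ -0.00012500)
(-189 + 2004)/D = (-189 + 2004)/(-53/423990) = 1815*(-423990/53) = -769541850/53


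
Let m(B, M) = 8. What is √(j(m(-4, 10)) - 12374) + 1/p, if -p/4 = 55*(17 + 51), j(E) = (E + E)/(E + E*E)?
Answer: -1/14960 + 2*I*√27841/3 ≈ -6.6845e-5 + 111.24*I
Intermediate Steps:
j(E) = 2*E/(E + E²) (j(E) = (2*E)/(E + E²) = 2*E/(E + E²))
p = -14960 (p = -220*(17 + 51) = -220*68 = -4*3740 = -14960)
√(j(m(-4, 10)) - 12374) + 1/p = √(2/(1 + 8) - 12374) + 1/(-14960) = √(2/9 - 12374) - 1/14960 = √(-111364/9) - 1/14960 = 2*I*√27841/3 - 1/14960 = -1/14960 + 2*I*√27841/3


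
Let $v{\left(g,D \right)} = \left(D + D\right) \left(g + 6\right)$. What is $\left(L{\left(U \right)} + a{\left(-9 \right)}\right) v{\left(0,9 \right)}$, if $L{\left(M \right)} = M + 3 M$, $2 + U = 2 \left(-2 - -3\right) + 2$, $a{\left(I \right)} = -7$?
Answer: $108$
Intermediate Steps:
$v{\left(g,D \right)} = 2 D \left(6 + g\right)$
$U = 2$ ($U = -2 + \left(2 \left(-2 - -3\right) + 2\right) = -2 + \left(2 \left(-2 + 3\right) + 2\right) = -2 + \left(2 \cdot 1 + 2\right) = -2 + \left(2 + 2\right) = -2 + 4 = 2$)
$L{\left(M \right)} = 4 M$
$\left(L{\left(U \right)} + a{\left(-9 \right)}\right) v{\left(0,9 \right)} = \left(4 \cdot 2 - 7\right) 2 \cdot 9 \left(6 + 0\right) = \left(8 - 7\right) 2 \cdot 9 \cdot 6 = 1 \cdot 108 = 108$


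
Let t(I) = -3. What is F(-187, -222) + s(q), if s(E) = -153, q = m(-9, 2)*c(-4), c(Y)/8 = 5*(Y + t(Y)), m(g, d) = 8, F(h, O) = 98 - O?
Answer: 167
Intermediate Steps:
c(Y) = -120 + 40*Y (c(Y) = 8*(5*(Y - 3)) = 8*(5*(-3 + Y)) = 8*(-15 + 5*Y) = -120 + 40*Y)
q = -2240 (q = 8*(-120 + 40*(-4)) = 8*(-120 - 160) = 8*(-280) = -2240)
F(-187, -222) + s(q) = (98 - 1*(-222)) - 153 = (98 + 222) - 153 = 320 - 153 = 167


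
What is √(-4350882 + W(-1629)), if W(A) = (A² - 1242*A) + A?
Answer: 2*√81087 ≈ 569.52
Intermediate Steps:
W(A) = A² - 1241*A
√(-4350882 + W(-1629)) = √(-4350882 - 1629*(-1241 - 1629)) = √(-4350882 - 1629*(-2870)) = √(-4350882 + 4675230) = √324348 = 2*√81087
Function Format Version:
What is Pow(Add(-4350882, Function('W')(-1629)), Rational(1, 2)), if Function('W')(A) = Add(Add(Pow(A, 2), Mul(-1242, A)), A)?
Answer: Mul(2, Pow(81087, Rational(1, 2))) ≈ 569.52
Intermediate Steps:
Function('W')(A) = Add(Pow(A, 2), Mul(-1241, A))
Pow(Add(-4350882, Function('W')(-1629)), Rational(1, 2)) = Pow(Add(-4350882, Mul(-1629, Add(-1241, -1629))), Rational(1, 2)) = Pow(Add(-4350882, Mul(-1629, -2870)), Rational(1, 2)) = Pow(Add(-4350882, 4675230), Rational(1, 2)) = Pow(324348, Rational(1, 2)) = Mul(2, Pow(81087, Rational(1, 2)))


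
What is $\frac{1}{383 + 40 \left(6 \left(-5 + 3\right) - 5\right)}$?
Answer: $- \frac{1}{297} \approx -0.003367$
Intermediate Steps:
$\frac{1}{383 + 40 \left(6 \left(-5 + 3\right) - 5\right)} = \frac{1}{383 + 40 \left(6 \left(-2\right) - 5\right)} = \frac{1}{383 + 40 \left(-12 - 5\right)} = \frac{1}{383 + 40 \left(-17\right)} = \frac{1}{383 - 680} = \frac{1}{-297} = - \frac{1}{297}$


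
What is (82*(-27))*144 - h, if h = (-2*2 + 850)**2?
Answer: -1034532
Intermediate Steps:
h = 715716 (h = (-4 + 850)**2 = 846**2 = 715716)
(82*(-27))*144 - h = (82*(-27))*144 - 1*715716 = -2214*144 - 715716 = -318816 - 715716 = -1034532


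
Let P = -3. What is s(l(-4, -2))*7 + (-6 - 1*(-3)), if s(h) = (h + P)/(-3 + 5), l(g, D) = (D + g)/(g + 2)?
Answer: -3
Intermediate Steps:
l(g, D) = (D + g)/(2 + g)
s(h) = -3/2 + h/2 (s(h) = (h - 3)/(-3 + 5) = (-3 + h)/2 = (-3 + h)*(½) = -3/2 + h/2)
s(l(-4, -2))*7 + (-6 - 1*(-3)) = (-3/2 + ((-2 - 4)/(2 - 4))/2)*7 + (-6 - 1*(-3)) = (-3/2 + (-6/(-2))/2)*7 + (-6 + 3) = (-3/2 + (-½*(-6))/2)*7 - 3 = (-3/2 + (½)*3)*7 - 3 = (-3/2 + 3/2)*7 - 3 = 0*7 - 3 = 0 - 3 = -3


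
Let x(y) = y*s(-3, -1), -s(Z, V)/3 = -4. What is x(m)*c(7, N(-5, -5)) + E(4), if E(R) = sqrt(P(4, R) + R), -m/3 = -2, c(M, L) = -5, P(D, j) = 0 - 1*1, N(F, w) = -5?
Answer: -360 + sqrt(3) ≈ -358.27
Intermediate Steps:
s(Z, V) = 12 (s(Z, V) = -3*(-4) = 12)
P(D, j) = -1 (P(D, j) = 0 - 1 = -1)
m = 6 (m = -3*(-2) = 6)
E(R) = sqrt(-1 + R)
x(y) = 12*y (x(y) = y*12 = 12*y)
x(m)*c(7, N(-5, -5)) + E(4) = (12*6)*(-5) + sqrt(-1 + 4) = 72*(-5) + sqrt(3) = -360 + sqrt(3)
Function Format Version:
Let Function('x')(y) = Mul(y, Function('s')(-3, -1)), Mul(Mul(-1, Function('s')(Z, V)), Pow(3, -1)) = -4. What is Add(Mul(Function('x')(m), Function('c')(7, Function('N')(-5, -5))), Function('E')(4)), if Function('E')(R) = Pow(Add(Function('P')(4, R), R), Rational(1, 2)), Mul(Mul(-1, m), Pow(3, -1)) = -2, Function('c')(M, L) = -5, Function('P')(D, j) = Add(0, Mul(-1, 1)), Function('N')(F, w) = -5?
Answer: Add(-360, Pow(3, Rational(1, 2))) ≈ -358.27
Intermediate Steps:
Function('s')(Z, V) = 12 (Function('s')(Z, V) = Mul(-3, -4) = 12)
Function('P')(D, j) = -1 (Function('P')(D, j) = Add(0, -1) = -1)
m = 6 (m = Mul(-3, -2) = 6)
Function('E')(R) = Pow(Add(-1, R), Rational(1, 2))
Function('x')(y) = Mul(12, y) (Function('x')(y) = Mul(y, 12) = Mul(12, y))
Add(Mul(Function('x')(m), Function('c')(7, Function('N')(-5, -5))), Function('E')(4)) = Add(Mul(Mul(12, 6), -5), Pow(Add(-1, 4), Rational(1, 2))) = Add(Mul(72, -5), Pow(3, Rational(1, 2))) = Add(-360, Pow(3, Rational(1, 2)))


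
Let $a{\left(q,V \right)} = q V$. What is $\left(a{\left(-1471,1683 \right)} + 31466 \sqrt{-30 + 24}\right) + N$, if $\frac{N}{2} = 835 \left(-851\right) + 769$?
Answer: $-3895325 + 31466 i \sqrt{6} \approx -3.8953 \cdot 10^{6} + 77076.0 i$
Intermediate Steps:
$N = -1419632$ ($N = 2 \left(835 \left(-851\right) + 769\right) = 2 \left(-710585 + 769\right) = 2 \left(-709816\right) = -1419632$)
$a{\left(q,V \right)} = V q$
$\left(a{\left(-1471,1683 \right)} + 31466 \sqrt{-30 + 24}\right) + N = \left(1683 \left(-1471\right) + 31466 \sqrt{-30 + 24}\right) - 1419632 = \left(-2475693 + 31466 \sqrt{-6}\right) - 1419632 = \left(-2475693 + 31466 i \sqrt{6}\right) - 1419632 = -3895325 + 31466 i \sqrt{6}$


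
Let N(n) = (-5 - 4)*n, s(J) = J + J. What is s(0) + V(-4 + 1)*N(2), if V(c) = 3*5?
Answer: -270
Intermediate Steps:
s(J) = 2*J
N(n) = -9*n
V(c) = 15
s(0) + V(-4 + 1)*N(2) = 2*0 + 15*(-9*2) = 0 + 15*(-18) = 0 - 270 = -270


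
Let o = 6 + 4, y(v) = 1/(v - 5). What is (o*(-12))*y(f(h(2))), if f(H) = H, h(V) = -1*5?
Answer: 12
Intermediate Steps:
h(V) = -5
y(v) = 1/(-5 + v)
o = 10
(o*(-12))*y(f(h(2))) = (10*(-12))/(-5 - 5) = -120/(-10) = -120*(-⅒) = 12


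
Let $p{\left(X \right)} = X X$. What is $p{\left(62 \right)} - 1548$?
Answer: $2296$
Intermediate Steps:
$p{\left(X \right)} = X^{2}$
$p{\left(62 \right)} - 1548 = 62^{2} - 1548 = 3844 - 1548 = 2296$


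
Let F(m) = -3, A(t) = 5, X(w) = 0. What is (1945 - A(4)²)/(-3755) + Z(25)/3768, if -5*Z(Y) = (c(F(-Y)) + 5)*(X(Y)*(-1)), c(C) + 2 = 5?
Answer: -384/751 ≈ -0.51132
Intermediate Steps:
c(C) = 3 (c(C) = -2 + 5 = 3)
Z(Y) = 0 (Z(Y) = -(3 + 5)*0*(-1)/5 = -8*0/5 = -⅕*0 = 0)
(1945 - A(4)²)/(-3755) + Z(25)/3768 = (1945 - 1*5²)/(-3755) + 0/3768 = (1945 - 1*25)*(-1/3755) + 0*(1/3768) = (1945 - 25)*(-1/3755) + 0 = 1920*(-1/3755) + 0 = -384/751 + 0 = -384/751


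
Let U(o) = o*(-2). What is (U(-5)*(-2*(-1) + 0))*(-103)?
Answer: -2060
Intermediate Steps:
U(o) = -2*o
(U(-5)*(-2*(-1) + 0))*(-103) = ((-2*(-5))*(-2*(-1) + 0))*(-103) = (10*(2 + 0))*(-103) = (10*2)*(-103) = 20*(-103) = -2060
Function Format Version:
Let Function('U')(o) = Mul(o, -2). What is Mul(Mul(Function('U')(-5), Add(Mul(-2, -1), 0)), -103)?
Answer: -2060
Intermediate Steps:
Function('U')(o) = Mul(-2, o)
Mul(Mul(Function('U')(-5), Add(Mul(-2, -1), 0)), -103) = Mul(Mul(Mul(-2, -5), Add(Mul(-2, -1), 0)), -103) = Mul(Mul(10, Add(2, 0)), -103) = Mul(Mul(10, 2), -103) = Mul(20, -103) = -2060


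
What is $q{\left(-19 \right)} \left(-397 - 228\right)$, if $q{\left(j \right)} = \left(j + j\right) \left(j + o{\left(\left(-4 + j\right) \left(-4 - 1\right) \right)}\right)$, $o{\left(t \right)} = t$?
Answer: $2280000$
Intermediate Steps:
$q{\left(j \right)} = 2 j \left(20 - 4 j\right)$ ($q{\left(j \right)} = \left(j + j\right) \left(j + \left(-4 + j\right) \left(-4 - 1\right)\right) = 2 j \left(j + \left(-4 + j\right) \left(-5\right)\right) = 2 j \left(j - \left(-20 + 5 j\right)\right) = 2 j \left(20 - 4 j\right)$)
$q{\left(-19 \right)} \left(-397 - 228\right) = 8 \left(-19\right) \left(5 - -19\right) \left(-397 - 228\right) = 8 \left(-19\right) \left(5 + 19\right) \left(-625\right) = 8 \left(-19\right) 24 \left(-625\right) = \left(-3648\right) \left(-625\right) = 2280000$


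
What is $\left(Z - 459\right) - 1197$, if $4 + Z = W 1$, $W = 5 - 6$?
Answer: $-1661$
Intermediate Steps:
$W = -1$ ($W = 5 - 6 = -1$)
$Z = -5$ ($Z = -4 - 1 = -5$)
$\left(Z - 459\right) - 1197 = \left(-5 - 459\right) - 1197 = -464 - 1197 = -1661$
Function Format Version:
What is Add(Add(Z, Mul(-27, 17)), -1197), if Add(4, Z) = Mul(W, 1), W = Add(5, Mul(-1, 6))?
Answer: -1661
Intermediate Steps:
W = -1 (W = Add(5, -6) = -1)
Z = -5 (Z = Add(-4, Mul(-1, 1)) = Add(-4, -1) = -5)
Add(Add(Z, Mul(-27, 17)), -1197) = Add(Add(-5, Mul(-27, 17)), -1197) = Add(Add(-5, -459), -1197) = Add(-464, -1197) = -1661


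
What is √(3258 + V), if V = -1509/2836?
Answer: √6549868911/1418 ≈ 57.074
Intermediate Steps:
V = -1509/2836 (V = -1509*1/2836 = -1509/2836 ≈ -0.53209)
√(3258 + V) = √(3258 - 1509/2836) = √(9238179/2836) = √6549868911/1418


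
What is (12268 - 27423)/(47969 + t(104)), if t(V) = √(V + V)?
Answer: -726970195/2301024753 + 60620*√13/2301024753 ≈ -0.31584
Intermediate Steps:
t(V) = √2*√V (t(V) = √(2*V) = √2*√V)
(12268 - 27423)/(47969 + t(104)) = (12268 - 27423)/(47969 + √2*√104) = -15155/(47969 + √2*(2*√26)) = -15155/(47969 + 4*√13)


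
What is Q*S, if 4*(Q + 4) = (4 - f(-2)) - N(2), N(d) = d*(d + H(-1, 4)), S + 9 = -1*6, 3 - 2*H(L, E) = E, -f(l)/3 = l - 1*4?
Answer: 495/4 ≈ 123.75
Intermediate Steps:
f(l) = 12 - 3*l (f(l) = -3*(l - 1*4) = -3*(l - 4) = -3*(-4 + l) = 12 - 3*l)
H(L, E) = 3/2 - E/2
S = -15 (S = -9 - 1*6 = -9 - 6 = -15)
N(d) = d*(-½ + d) (N(d) = d*(d + (3/2 - ½*4)) = d*(d + (3/2 - 2)) = d*(d - ½) = d*(-½ + d))
Q = -33/4 (Q = -4 + ((4 - (12 - 3*(-2))) - 2*(-½ + 2))/4 = -4 + ((4 - (12 + 6)) - 2*3/2)/4 = -4 + ((4 - 1*18) - 1*3)/4 = -4 + ((4 - 18) - 3)/4 = -4 + (-14 - 3)/4 = -4 + (¼)*(-17) = -4 - 17/4 = -33/4 ≈ -8.2500)
Q*S = -33/4*(-15) = 495/4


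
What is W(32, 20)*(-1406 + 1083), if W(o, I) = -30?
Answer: 9690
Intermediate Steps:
W(32, 20)*(-1406 + 1083) = -30*(-1406 + 1083) = -30*(-323) = 9690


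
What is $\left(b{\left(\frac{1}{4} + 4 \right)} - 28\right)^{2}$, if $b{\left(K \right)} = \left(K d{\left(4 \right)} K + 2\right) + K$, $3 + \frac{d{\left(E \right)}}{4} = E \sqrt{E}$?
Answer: $\frac{461041}{4} \approx 1.1526 \cdot 10^{5}$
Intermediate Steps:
$d{\left(E \right)} = -12 + 4 E^{\frac{3}{2}}$ ($d{\left(E \right)} = -12 + 4 E \sqrt{E} = -12 + 4 E^{\frac{3}{2}}$)
$b{\left(K \right)} = 2 + K + 20 K^{2}$ ($b{\left(K \right)} = \left(K \left(-12 + 4 \cdot 4^{\frac{3}{2}}\right) K + 2\right) + K = \left(K \left(-12 + 4 \cdot 8\right) K + 2\right) + K = \left(K \left(-12 + 32\right) K + 2\right) + K = \left(K 20 K + 2\right) + K = \left(20 K K + 2\right) + K = \left(20 K^{2} + 2\right) + K = \left(2 + 20 K^{2}\right) + K = 2 + K + 20 K^{2}$)
$\left(b{\left(\frac{1}{4} + 4 \right)} - 28\right)^{2} = \left(\left(2 + \left(\frac{1}{4} + 4\right) + 20 \left(\frac{1}{4} + 4\right)^{2}\right) - 28\right)^{2} = \left(\left(2 + \frac{17}{4} + 20 \left(\frac{17}{4}\right)^{2}\right) - 28\right)^{2} = \left(\left(2 + \frac{17}{4} + 20 \cdot \frac{289}{16}\right) - 28\right)^{2} = \left(\left(2 + \frac{17}{4} + \frac{1445}{4}\right) - 28\right)^{2} = \left(\frac{735}{2} - 28\right)^{2} = \left(\frac{679}{2}\right)^{2} = \frac{461041}{4}$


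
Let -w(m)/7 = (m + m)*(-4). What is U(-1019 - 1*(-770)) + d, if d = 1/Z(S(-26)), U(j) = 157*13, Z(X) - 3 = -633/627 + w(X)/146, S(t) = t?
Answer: 248545887/121784 ≈ 2040.9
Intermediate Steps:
w(m) = 56*m (w(m) = -7*(m + m)*(-4) = -7*2*m*(-4) = -(-56)*m = 56*m)
Z(X) = 416/209 + 28*X/73 (Z(X) = 3 + (-633/627 + (56*X)/146) = 3 + (-633*1/627 + (56*X)*(1/146)) = 3 + (-211/209 + 28*X/73) = 416/209 + 28*X/73)
U(j) = 2041
d = -15257/121784 (d = 1/(416/209 + (28/73)*(-26)) = 1/(416/209 - 728/73) = 1/(-121784/15257) = -15257/121784 ≈ -0.12528)
U(-1019 - 1*(-770)) + d = 2041 - 15257/121784 = 248545887/121784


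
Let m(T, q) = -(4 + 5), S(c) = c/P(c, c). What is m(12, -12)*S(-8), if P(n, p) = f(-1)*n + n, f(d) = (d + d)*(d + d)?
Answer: -9/5 ≈ -1.8000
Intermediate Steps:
f(d) = 4*d² (f(d) = (2*d)*(2*d) = 4*d²)
P(n, p) = 5*n (P(n, p) = (4*(-1)²)*n + n = (4*1)*n + n = 4*n + n = 5*n)
S(c) = ⅕ (S(c) = c/((5*c)) = c*(1/(5*c)) = ⅕)
m(T, q) = -9 (m(T, q) = -1*9 = -9)
m(12, -12)*S(-8) = -9*⅕ = -9/5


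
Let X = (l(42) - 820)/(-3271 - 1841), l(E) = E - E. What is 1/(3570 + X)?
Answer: 1278/4562665 ≈ 0.00028010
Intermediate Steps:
l(E) = 0
X = 205/1278 (X = (0 - 820)/(-3271 - 1841) = -820/(-5112) = -820*(-1/5112) = 205/1278 ≈ 0.16041)
1/(3570 + X) = 1/(3570 + 205/1278) = 1/(4562665/1278) = 1278/4562665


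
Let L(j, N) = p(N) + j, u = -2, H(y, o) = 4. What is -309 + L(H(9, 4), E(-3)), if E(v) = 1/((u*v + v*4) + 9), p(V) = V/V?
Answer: -304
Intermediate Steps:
p(V) = 1
E(v) = 1/(9 + 2*v) (E(v) = 1/((-2*v + v*4) + 9) = 1/((-2*v + 4*v) + 9) = 1/(2*v + 9) = 1/(9 + 2*v))
L(j, N) = 1 + j
-309 + L(H(9, 4), E(-3)) = -309 + (1 + 4) = -309 + 5 = -304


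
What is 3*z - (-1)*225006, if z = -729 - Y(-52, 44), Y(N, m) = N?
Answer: 222975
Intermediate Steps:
z = -677 (z = -729 - 1*(-52) = -729 + 52 = -677)
3*z - (-1)*225006 = 3*(-677) - (-1)*225006 = -2031 - 1*(-225006) = -2031 + 225006 = 222975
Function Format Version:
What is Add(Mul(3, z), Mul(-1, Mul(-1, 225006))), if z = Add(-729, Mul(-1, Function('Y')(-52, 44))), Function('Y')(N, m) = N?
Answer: 222975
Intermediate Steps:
z = -677 (z = Add(-729, Mul(-1, -52)) = Add(-729, 52) = -677)
Add(Mul(3, z), Mul(-1, Mul(-1, 225006))) = Add(Mul(3, -677), Mul(-1, Mul(-1, 225006))) = Add(-2031, Mul(-1, -225006)) = Add(-2031, 225006) = 222975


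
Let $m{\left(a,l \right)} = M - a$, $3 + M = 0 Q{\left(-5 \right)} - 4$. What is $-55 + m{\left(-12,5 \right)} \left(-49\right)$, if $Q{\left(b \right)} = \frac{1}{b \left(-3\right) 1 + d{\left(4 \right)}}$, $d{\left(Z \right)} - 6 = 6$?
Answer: $-300$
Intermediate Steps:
$d{\left(Z \right)} = 12$ ($d{\left(Z \right)} = 6 + 6 = 12$)
$Q{\left(b \right)} = \frac{1}{12 - 3 b}$ ($Q{\left(b \right)} = \frac{1}{b \left(-3\right) 1 + 12} = \frac{1}{- 3 b 1 + 12} = \frac{1}{- 3 b + 12} = \frac{1}{12 - 3 b}$)
$M = -7$ ($M = -3 - \left(4 + 0 \left(- \frac{1}{-12 + 3 \left(-5\right)}\right)\right) = -3 - \left(4 + 0 \left(- \frac{1}{-12 - 15}\right)\right) = -3 - \left(4 + 0 \left(- \frac{1}{-27}\right)\right) = -3 - \left(4 + 0 \left(\left(-1\right) \left(- \frac{1}{27}\right)\right)\right) = -3 + \left(0 \cdot \frac{1}{27} - 4\right) = -3 + \left(0 - 4\right) = -3 - 4 = -7$)
$m{\left(a,l \right)} = -7 - a$
$-55 + m{\left(-12,5 \right)} \left(-49\right) = -55 + \left(-7 - -12\right) \left(-49\right) = -55 + \left(-7 + 12\right) \left(-49\right) = -55 + 5 \left(-49\right) = -55 - 245 = -300$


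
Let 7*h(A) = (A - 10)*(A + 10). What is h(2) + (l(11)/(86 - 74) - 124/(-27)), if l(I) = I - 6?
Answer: -6581/756 ≈ -8.7050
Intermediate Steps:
l(I) = -6 + I
h(A) = (-10 + A)*(10 + A)/7 (h(A) = ((A - 10)*(A + 10))/7 = ((-10 + A)*(10 + A))/7 = (-10 + A)*(10 + A)/7)
h(2) + (l(11)/(86 - 74) - 124/(-27)) = (-100/7 + (⅐)*2²) + ((-6 + 11)/(86 - 74) - 124/(-27)) = (-100/7 + (⅐)*4) + (5/12 - 124*(-1/27)) = (-100/7 + 4/7) + (5*(1/12) + 124/27) = -96/7 + (5/12 + 124/27) = -96/7 + 541/108 = -6581/756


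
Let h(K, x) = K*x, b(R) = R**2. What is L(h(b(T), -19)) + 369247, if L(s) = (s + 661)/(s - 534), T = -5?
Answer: 372570037/1009 ≈ 3.6925e+5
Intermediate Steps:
L(s) = (661 + s)/(-534 + s)
L(h(b(T), -19)) + 369247 = (661 + (-5)**2*(-19))/(-534 + (-5)**2*(-19)) + 369247 = (661 + 25*(-19))/(-534 + 25*(-19)) + 369247 = (661 - 475)/(-534 - 475) + 369247 = 186/(-1009) + 369247 = -1/1009*186 + 369247 = -186/1009 + 369247 = 372570037/1009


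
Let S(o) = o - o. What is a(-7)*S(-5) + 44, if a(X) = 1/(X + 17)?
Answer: 44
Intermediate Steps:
S(o) = 0
a(X) = 1/(17 + X)
a(-7)*S(-5) + 44 = 0/(17 - 7) + 44 = 0/10 + 44 = (1/10)*0 + 44 = 0 + 44 = 44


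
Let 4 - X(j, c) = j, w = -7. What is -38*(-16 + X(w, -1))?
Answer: 190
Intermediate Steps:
X(j, c) = 4 - j
-38*(-16 + X(w, -1)) = -38*(-16 + (4 - 1*(-7))) = -38*(-16 + (4 + 7)) = -38*(-16 + 11) = -38*(-5) = 190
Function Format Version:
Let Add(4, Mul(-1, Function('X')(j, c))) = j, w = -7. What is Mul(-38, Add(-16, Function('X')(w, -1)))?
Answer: 190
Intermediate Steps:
Function('X')(j, c) = Add(4, Mul(-1, j))
Mul(-38, Add(-16, Function('X')(w, -1))) = Mul(-38, Add(-16, Add(4, Mul(-1, -7)))) = Mul(-38, Add(-16, Add(4, 7))) = Mul(-38, Add(-16, 11)) = Mul(-38, -5) = 190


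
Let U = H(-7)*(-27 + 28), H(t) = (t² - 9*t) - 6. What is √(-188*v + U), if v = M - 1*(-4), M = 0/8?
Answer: I*√646 ≈ 25.417*I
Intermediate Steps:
M = 0 (M = 0*(⅛) = 0)
H(t) = -6 + t² - 9*t
v = 4 (v = 0 - 1*(-4) = 0 + 4 = 4)
U = 106 (U = (-6 + (-7)² - 9*(-7))*(-27 + 28) = (-6 + 49 + 63)*1 = 106*1 = 106)
√(-188*v + U) = √(-188*4 + 106) = √(-752 + 106) = √(-646) = I*√646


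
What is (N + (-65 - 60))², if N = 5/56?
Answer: 48930025/3136 ≈ 15603.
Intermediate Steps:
N = 5/56 (N = 5*(1/56) = 5/56 ≈ 0.089286)
(N + (-65 - 60))² = (5/56 + (-65 - 60))² = (5/56 - 125)² = (-6995/56)² = 48930025/3136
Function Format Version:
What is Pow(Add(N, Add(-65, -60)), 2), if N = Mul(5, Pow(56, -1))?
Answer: Rational(48930025, 3136) ≈ 15603.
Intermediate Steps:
N = Rational(5, 56) (N = Mul(5, Rational(1, 56)) = Rational(5, 56) ≈ 0.089286)
Pow(Add(N, Add(-65, -60)), 2) = Pow(Add(Rational(5, 56), Add(-65, -60)), 2) = Pow(Add(Rational(5, 56), -125), 2) = Pow(Rational(-6995, 56), 2) = Rational(48930025, 3136)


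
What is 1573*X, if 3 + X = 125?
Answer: 191906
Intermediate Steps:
X = 122 (X = -3 + 125 = 122)
1573*X = 1573*122 = 191906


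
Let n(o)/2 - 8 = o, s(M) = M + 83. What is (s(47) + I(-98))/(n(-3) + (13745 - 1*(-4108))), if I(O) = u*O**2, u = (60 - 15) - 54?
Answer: -86306/17863 ≈ -4.8316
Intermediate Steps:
s(M) = 83 + M
u = -9 (u = 45 - 54 = -9)
n(o) = 16 + 2*o
I(O) = -9*O**2
(s(47) + I(-98))/(n(-3) + (13745 - 1*(-4108))) = ((83 + 47) - 9*(-98)**2)/((16 + 2*(-3)) + (13745 - 1*(-4108))) = (130 - 9*9604)/((16 - 6) + (13745 + 4108)) = (130 - 86436)/(10 + 17853) = -86306/17863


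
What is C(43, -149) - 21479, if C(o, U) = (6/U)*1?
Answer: -3200377/149 ≈ -21479.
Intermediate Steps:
C(o, U) = 6/U
C(43, -149) - 21479 = 6/(-149) - 21479 = 6*(-1/149) - 21479 = -6/149 - 21479 = -3200377/149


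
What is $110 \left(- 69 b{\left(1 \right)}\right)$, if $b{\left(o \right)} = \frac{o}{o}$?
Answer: $-7590$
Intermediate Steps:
$b{\left(o \right)} = 1$
$110 \left(- 69 b{\left(1 \right)}\right) = 110 \left(\left(-69\right) 1\right) = 110 \left(-69\right) = -7590$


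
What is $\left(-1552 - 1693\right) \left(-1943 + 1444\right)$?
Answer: $1619255$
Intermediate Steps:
$\left(-1552 - 1693\right) \left(-1943 + 1444\right) = \left(-3245\right) \left(-499\right) = 1619255$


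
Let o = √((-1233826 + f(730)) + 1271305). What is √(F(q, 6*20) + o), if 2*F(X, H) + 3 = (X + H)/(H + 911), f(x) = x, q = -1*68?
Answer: √(-6270542 + 4251844*√38209)/2062 ≈ 13.928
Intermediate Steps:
q = -68
F(X, H) = -3/2 + (H + X)/(2*(911 + H)) (F(X, H) = -3/2 + ((X + H)/(H + 911))/2 = -3/2 + ((H + X)/(911 + H))/2 = -3/2 + (H + X)/(2*(911 + H)))
o = √38209 (o = √((-1233826 + 730) + 1271305) = √(-1233096 + 1271305) = √38209 ≈ 195.47)
√(F(q, 6*20) + o) = √((-2733 - 68 - 12*20)/(2*(911 + 6*20)) + √38209) = √((-2733 - 68 - 2*120)/(2*(911 + 120)) + √38209) = √((½)*(-2733 - 68 - 240)/1031 + √38209) = √((½)*(1/1031)*(-3041) + √38209) = √(-3041/2062 + √38209)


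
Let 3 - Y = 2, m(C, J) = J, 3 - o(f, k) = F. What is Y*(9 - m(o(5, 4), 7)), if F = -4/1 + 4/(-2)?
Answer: 2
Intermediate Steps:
F = -6 (F = -4*1 + 4*(-1/2) = -4 - 2 = -6)
o(f, k) = 9 (o(f, k) = 3 - 1*(-6) = 3 + 6 = 9)
Y = 1 (Y = 3 - 1*2 = 3 - 2 = 1)
Y*(9 - m(o(5, 4), 7)) = 1*(9 - 1*7) = 1*(9 - 7) = 1*2 = 2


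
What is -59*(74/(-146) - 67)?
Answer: 290752/73 ≈ 3982.9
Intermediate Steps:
-59*(74/(-146) - 67) = -59*(74*(-1/146) - 67) = -59*(-37/73 - 67) = -59*(-4928/73) = 290752/73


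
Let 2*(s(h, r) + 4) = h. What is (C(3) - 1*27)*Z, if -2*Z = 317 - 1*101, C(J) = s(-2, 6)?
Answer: 3456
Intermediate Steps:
s(h, r) = -4 + h/2
C(J) = -5 (C(J) = -4 + (½)*(-2) = -4 - 1 = -5)
Z = -108 (Z = -(317 - 1*101)/2 = -(317 - 101)/2 = -½*216 = -108)
(C(3) - 1*27)*Z = (-5 - 1*27)*(-108) = (-5 - 27)*(-108) = -32*(-108) = 3456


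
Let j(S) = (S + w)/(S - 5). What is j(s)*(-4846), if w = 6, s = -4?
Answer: 9692/9 ≈ 1076.9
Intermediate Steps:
j(S) = (6 + S)/(-5 + S) (j(S) = (S + 6)/(S - 5) = (6 + S)/(-5 + S))
j(s)*(-4846) = ((6 - 4)/(-5 - 4))*(-4846) = (2/(-9))*(-4846) = -⅑*2*(-4846) = -2/9*(-4846) = 9692/9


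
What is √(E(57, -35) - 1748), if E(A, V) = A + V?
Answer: I*√1726 ≈ 41.545*I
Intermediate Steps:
√(E(57, -35) - 1748) = √((57 - 35) - 1748) = √(22 - 1748) = √(-1726) = I*√1726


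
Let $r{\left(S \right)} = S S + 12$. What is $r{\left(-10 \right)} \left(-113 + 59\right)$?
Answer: $-6048$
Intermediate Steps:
$r{\left(S \right)} = 12 + S^{2}$ ($r{\left(S \right)} = S^{2} + 12 = 12 + S^{2}$)
$r{\left(-10 \right)} \left(-113 + 59\right) = \left(12 + \left(-10\right)^{2}\right) \left(-113 + 59\right) = \left(12 + 100\right) \left(-54\right) = 112 \left(-54\right) = -6048$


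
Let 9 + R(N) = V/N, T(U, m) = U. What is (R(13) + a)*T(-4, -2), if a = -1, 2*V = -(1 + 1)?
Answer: 524/13 ≈ 40.308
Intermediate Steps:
V = -1 (V = (-(1 + 1))/2 = (-1*2)/2 = (½)*(-2) = -1)
R(N) = -9 - 1/N
(R(13) + a)*T(-4, -2) = ((-9 - 1/13) - 1)*(-4) = (-118/13 - 1)*(-4) = -131/13*(-4) = 524/13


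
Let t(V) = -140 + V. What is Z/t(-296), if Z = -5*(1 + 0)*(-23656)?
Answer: -29570/109 ≈ -271.28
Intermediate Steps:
Z = 118280 (Z = -5*1*(-23656) = -5*(-23656) = 118280)
Z/t(-296) = 118280/(-140 - 296) = 118280/(-436) = 118280*(-1/436) = -29570/109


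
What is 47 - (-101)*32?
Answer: 3279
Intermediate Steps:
47 - (-101)*32 = 47 - 101*(-32) = 47 + 3232 = 3279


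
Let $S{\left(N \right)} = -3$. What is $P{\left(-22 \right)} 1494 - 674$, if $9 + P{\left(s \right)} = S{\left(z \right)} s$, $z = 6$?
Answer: $84484$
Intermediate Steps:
$P{\left(s \right)} = -9 - 3 s$
$P{\left(-22 \right)} 1494 - 674 = \left(-9 - -66\right) 1494 - 674 = \left(-9 + 66\right) 1494 - 674 = 57 \cdot 1494 - 674 = 85158 - 674 = 84484$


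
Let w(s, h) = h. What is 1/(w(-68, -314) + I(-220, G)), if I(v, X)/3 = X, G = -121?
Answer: -1/677 ≈ -0.0014771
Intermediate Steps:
I(v, X) = 3*X
1/(w(-68, -314) + I(-220, G)) = 1/(-314 + 3*(-121)) = 1/(-314 - 363) = 1/(-677) = -1/677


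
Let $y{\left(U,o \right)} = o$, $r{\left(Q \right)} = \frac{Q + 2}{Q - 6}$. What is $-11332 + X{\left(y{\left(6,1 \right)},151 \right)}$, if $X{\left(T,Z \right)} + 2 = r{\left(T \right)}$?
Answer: $- \frac{56673}{5} \approx -11335.0$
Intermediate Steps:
$r{\left(Q \right)} = \frac{2 + Q}{-6 + Q}$
$X{\left(T,Z \right)} = -2 + \frac{2 + T}{-6 + T}$
$-11332 + X{\left(y{\left(6,1 \right)},151 \right)} = -11332 + \frac{14 - 1}{-6 + 1} = -11332 + \frac{14 - 1}{-5} = -11332 - \frac{13}{5} = - \frac{56673}{5}$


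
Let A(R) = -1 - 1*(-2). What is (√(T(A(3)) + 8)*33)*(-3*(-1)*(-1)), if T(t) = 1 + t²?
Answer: -99*√10 ≈ -313.07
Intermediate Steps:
A(R) = 1 (A(R) = -1 + 2 = 1)
(√(T(A(3)) + 8)*33)*(-3*(-1)*(-1)) = (√((1 + 1²) + 8)*33)*(-3*(-1)*(-1)) = (√((1 + 1) + 8)*33)*(3*(-1)) = (√(2 + 8)*33)*(-3) = (√10*33)*(-3) = (33*√10)*(-3) = -99*√10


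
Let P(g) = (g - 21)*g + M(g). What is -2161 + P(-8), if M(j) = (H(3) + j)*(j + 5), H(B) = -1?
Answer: -1902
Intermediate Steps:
M(j) = (-1 + j)*(5 + j) (M(j) = (-1 + j)*(j + 5) = (-1 + j)*(5 + j))
P(g) = -5 + g² + 4*g + g*(-21 + g) (P(g) = (g - 21)*g + (-5 + g² + 4*g) = (-21 + g)*g + (-5 + g² + 4*g) = g*(-21 + g) + (-5 + g² + 4*g) = -5 + g² + 4*g + g*(-21 + g))
-2161 + P(-8) = -2161 + (-5 - 17*(-8) + 2*(-8)²) = -2161 + (-5 + 136 + 2*64) = -2161 + (-5 + 136 + 128) = -2161 + 259 = -1902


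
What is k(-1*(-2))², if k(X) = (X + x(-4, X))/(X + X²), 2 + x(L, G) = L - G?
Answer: 1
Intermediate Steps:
x(L, G) = -2 + L - G (x(L, G) = -2 + (L - G) = -2 + L - G)
k(X) = -6/(X + X²) (k(X) = (X + (-2 - 4 - X))/(X + X²) = (X + (-6 - X))/(X + X²) = -6/(X + X²))
k(-1*(-2))² = (-6/(((-1*(-2)))*(1 - 1*(-2))))² = (-6/(2*(1 + 2)))² = (-6*½/3)² = (-6*½*⅓)² = (-1)² = 1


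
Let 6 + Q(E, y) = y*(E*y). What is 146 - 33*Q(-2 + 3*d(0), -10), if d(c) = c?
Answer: 6944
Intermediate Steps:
Q(E, y) = -6 + E*y² (Q(E, y) = -6 + y*(E*y) = -6 + E*y²)
146 - 33*Q(-2 + 3*d(0), -10) = 146 - 33*(-6 + (-2 + 3*0)*(-10)²) = 146 - 33*(-6 + (-2 + 0)*100) = 146 - 33*(-6 - 2*100) = 146 - 33*(-6 - 200) = 146 - 33*(-206) = 146 + 6798 = 6944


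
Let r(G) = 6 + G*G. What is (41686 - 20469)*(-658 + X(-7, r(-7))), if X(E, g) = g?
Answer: -12793851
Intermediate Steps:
r(G) = 6 + G²
(41686 - 20469)*(-658 + X(-7, r(-7))) = (41686 - 20469)*(-658 + (6 + (-7)²)) = 21217*(-658 + (6 + 49)) = 21217*(-658 + 55) = 21217*(-603) = -12793851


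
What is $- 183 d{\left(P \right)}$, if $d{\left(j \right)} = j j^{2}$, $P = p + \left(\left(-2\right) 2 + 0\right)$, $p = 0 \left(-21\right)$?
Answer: $11712$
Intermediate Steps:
$p = 0$
$P = -4$ ($P = 0 + \left(\left(-2\right) 2 + 0\right) = 0 + \left(-4 + 0\right) = 0 - 4 = -4$)
$d{\left(j \right)} = j^{3}$
$- 183 d{\left(P \right)} = - 183 \left(-4\right)^{3} = \left(-183\right) \left(-64\right) = 11712$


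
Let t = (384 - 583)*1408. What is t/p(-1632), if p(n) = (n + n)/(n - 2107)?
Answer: -16369342/51 ≈ -3.2097e+5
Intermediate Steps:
p(n) = 2*n/(-2107 + n) (p(n) = (2*n)/(-2107 + n) = 2*n/(-2107 + n))
t = -280192 (t = -199*1408 = -280192)
t/p(-1632) = -280192/(2*(-1632)/(-2107 - 1632)) = -280192/(2*(-1632)/(-3739)) = -280192/(2*(-1632)*(-1/3739)) = -280192/3264/3739 = -280192*3739/3264 = -16369342/51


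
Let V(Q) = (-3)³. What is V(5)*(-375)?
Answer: 10125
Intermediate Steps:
V(Q) = -27
V(5)*(-375) = -27*(-375) = 10125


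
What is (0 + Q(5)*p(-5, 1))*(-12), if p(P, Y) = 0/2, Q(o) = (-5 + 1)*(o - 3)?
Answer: 0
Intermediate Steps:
Q(o) = 12 - 4*o (Q(o) = -4*(-3 + o) = 12 - 4*o)
p(P, Y) = 0 (p(P, Y) = 0*(½) = 0)
(0 + Q(5)*p(-5, 1))*(-12) = (0 + (12 - 4*5)*0)*(-12) = (0 + (12 - 20)*0)*(-12) = (0 - 8*0)*(-12) = (0 + 0)*(-12) = 0*(-12) = 0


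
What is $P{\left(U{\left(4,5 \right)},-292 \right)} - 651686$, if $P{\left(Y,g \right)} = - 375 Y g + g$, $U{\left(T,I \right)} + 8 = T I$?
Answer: $662022$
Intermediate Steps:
$U{\left(T,I \right)} = -8 + I T$ ($U{\left(T,I \right)} = -8 + T I = -8 + I T$)
$P{\left(Y,g \right)} = g - 375 Y g$ ($P{\left(Y,g \right)} = - 375 Y g + g = g - 375 Y g$)
$P{\left(U{\left(4,5 \right)},-292 \right)} - 651686 = - 292 \left(1 - 375 \left(-8 + 5 \cdot 4\right)\right) - 651686 = - 292 \left(1 - 375 \left(-8 + 20\right)\right) - 651686 = - 292 \left(1 - 4500\right) - 651686 = \left(-292\right) \left(-4499\right) - 651686 = 1313708 - 651686 = 662022$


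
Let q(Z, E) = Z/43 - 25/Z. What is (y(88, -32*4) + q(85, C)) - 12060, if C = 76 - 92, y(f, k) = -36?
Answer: -8840946/731 ≈ -12094.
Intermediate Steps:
C = -16
q(Z, E) = -25/Z + Z/43 (q(Z, E) = Z*(1/43) - 25/Z = Z/43 - 25/Z = -25/Z + Z/43)
(y(88, -32*4) + q(85, C)) - 12060 = (-36 + (-25/85 + (1/43)*85)) - 12060 = (-36 + (-25*1/85 + 85/43)) - 12060 = (-36 + (-5/17 + 85/43)) - 12060 = (-36 + 1230/731) - 12060 = -25086/731 - 12060 = -8840946/731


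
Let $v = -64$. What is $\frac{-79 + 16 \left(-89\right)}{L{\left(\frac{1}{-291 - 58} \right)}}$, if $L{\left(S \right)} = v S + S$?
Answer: $- \frac{58283}{7} \approx -8326.1$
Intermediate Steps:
$L{\left(S \right)} = - 63 S$ ($L{\left(S \right)} = - 64 S + S = - 63 S$)
$\frac{-79 + 16 \left(-89\right)}{L{\left(\frac{1}{-291 - 58} \right)}} = \frac{-79 + 16 \left(-89\right)}{\left(-63\right) \frac{1}{-291 - 58}} = \frac{-79 - 1424}{\left(-63\right) \frac{1}{-349}} = - \frac{1503}{\left(-63\right) \left(- \frac{1}{349}\right)} = - \frac{1503}{\frac{63}{349}} = \left(-1503\right) \frac{349}{63} = - \frac{58283}{7}$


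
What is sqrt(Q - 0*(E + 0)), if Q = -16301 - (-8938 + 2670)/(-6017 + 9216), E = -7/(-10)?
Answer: I*sqrt(166797878569)/3199 ≈ 127.67*I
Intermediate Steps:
E = 7/10 (E = -7*(-1/10) = 7/10 ≈ 0.70000)
Q = -52140631/3199 (Q = -16301 - (-6268)/3199 = -16301 - 1*(-6268/3199) = -16301 + 6268/3199 = -52140631/3199 ≈ -16299.)
sqrt(Q - 0*(E + 0)) = sqrt(-52140631/3199 - 0*(7/10 + 0)) = sqrt(-52140631/3199 - 0*7/10) = sqrt(-52140631/3199 - 51*0) = sqrt(-52140631/3199 + 0) = sqrt(-52140631/3199) = I*sqrt(166797878569)/3199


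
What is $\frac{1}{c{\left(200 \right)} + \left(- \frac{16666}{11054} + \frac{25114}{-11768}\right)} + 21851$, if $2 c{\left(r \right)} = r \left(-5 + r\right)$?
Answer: $\frac{13854375123157607}{634038492089} \approx 21851.0$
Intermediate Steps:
$c{\left(r \right)} = \frac{r \left(-5 + r\right)}{2}$
$\frac{1}{c{\left(200 \right)} + \left(- \frac{16666}{11054} + \frac{25114}{-11768}\right)} + 21851 = \frac{1}{\frac{1}{2} \cdot 200 \left(-5 + 200\right) + \left(- \frac{16666}{11054} + \frac{25114}{-11768}\right)} + 21851 = \frac{1}{\frac{1}{2} \cdot 200 \cdot 195 + \left(\left(-16666\right) \frac{1}{11054} + 25114 \left(- \frac{1}{11768}\right)\right)} + 21851 = \frac{1}{19500 - \frac{118433911}{32520868}} + 21851 = \frac{1}{\frac{634038492089}{32520868}} + 21851 = \frac{32520868}{634038492089} + 21851 = \frac{13854375123157607}{634038492089}$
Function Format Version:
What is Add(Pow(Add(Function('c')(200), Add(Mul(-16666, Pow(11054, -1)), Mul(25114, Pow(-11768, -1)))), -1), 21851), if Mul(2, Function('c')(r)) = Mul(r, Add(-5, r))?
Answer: Rational(13854375123157607, 634038492089) ≈ 21851.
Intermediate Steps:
Function('c')(r) = Mul(Rational(1, 2), r, Add(-5, r)) (Function('c')(r) = Mul(Rational(1, 2), Mul(r, Add(-5, r))) = Mul(Rational(1, 2), r, Add(-5, r)))
Add(Pow(Add(Function('c')(200), Add(Mul(-16666, Pow(11054, -1)), Mul(25114, Pow(-11768, -1)))), -1), 21851) = Add(Pow(Add(Mul(Rational(1, 2), 200, Add(-5, 200)), Add(Mul(-16666, Pow(11054, -1)), Mul(25114, Pow(-11768, -1)))), -1), 21851) = Add(Pow(Add(Mul(Rational(1, 2), 200, 195), Add(Mul(-16666, Rational(1, 11054)), Mul(25114, Rational(-1, 11768)))), -1), 21851) = Add(Pow(Add(19500, Add(Rational(-8333, 5527), Rational(-12557, 5884))), -1), 21851) = Add(Pow(Add(19500, Rational(-118433911, 32520868)), -1), 21851) = Add(Pow(Rational(634038492089, 32520868), -1), 21851) = Add(Rational(32520868, 634038492089), 21851) = Rational(13854375123157607, 634038492089)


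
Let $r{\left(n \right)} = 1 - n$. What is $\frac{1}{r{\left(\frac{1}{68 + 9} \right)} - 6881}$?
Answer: $- \frac{77}{529761} \approx -0.00014535$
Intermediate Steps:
$\frac{1}{r{\left(\frac{1}{68 + 9} \right)} - 6881} = \frac{1}{\left(1 - \frac{1}{68 + 9}\right) - 6881} = \frac{1}{\left(1 - \frac{1}{77}\right) - 6881} = \frac{1}{\frac{76}{77} - 6881} = \frac{1}{- \frac{529761}{77}} = - \frac{77}{529761}$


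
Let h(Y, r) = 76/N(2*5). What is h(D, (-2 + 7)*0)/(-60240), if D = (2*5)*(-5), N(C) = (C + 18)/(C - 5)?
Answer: -19/84336 ≈ -0.00022529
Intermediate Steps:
N(C) = (18 + C)/(-5 + C)
D = -50 (D = 10*(-5) = -50)
h(Y, r) = 95/7 (h(Y, r) = 76/(((18 + 2*5)/(-5 + 2*5))) = 76/(((18 + 10)/(-5 + 10))) = 76/((28/5)) = 76/(((⅕)*28)) = 76/(28/5) = 76*(5/28) = 95/7)
h(D, (-2 + 7)*0)/(-60240) = (95/7)/(-60240) = (95/7)*(-1/60240) = -19/84336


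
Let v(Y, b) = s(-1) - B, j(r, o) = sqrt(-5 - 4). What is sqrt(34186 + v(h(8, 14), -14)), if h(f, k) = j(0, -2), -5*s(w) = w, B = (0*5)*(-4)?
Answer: sqrt(854655)/5 ≈ 184.90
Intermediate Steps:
B = 0 (B = 0*(-4) = 0)
s(w) = -w/5
j(r, o) = 3*I (j(r, o) = sqrt(-9) = 3*I)
h(f, k) = 3*I
v(Y, b) = 1/5 (v(Y, b) = -1/5*(-1) - 1*0 = 1/5 + 0 = 1/5)
sqrt(34186 + v(h(8, 14), -14)) = sqrt(34186 + 1/5) = sqrt(170931/5) = sqrt(854655)/5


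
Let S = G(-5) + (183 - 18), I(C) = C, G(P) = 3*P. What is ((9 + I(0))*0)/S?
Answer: 0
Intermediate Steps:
S = 150 (S = 3*(-5) + (183 - 18) = -15 + 165 = 150)
((9 + I(0))*0)/S = ((9 + 0)*0)/150 = (9*0)*(1/150) = 0*(1/150) = 0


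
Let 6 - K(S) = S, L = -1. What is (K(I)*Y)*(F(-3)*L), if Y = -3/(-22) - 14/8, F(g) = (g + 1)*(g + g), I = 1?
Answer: 1065/11 ≈ 96.818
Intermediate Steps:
F(g) = 2*g*(1 + g) (F(g) = (1 + g)*(2*g) = 2*g*(1 + g))
K(S) = 6 - S
Y = -71/44 (Y = -3*(-1/22) - 14*1/8 = 3/22 - 7/4 = -71/44 ≈ -1.6136)
(K(I)*Y)*(F(-3)*L) = ((6 - 1*1)*(-71/44))*((2*(-3)*(1 - 3))*(-1)) = ((6 - 1)*(-71/44))*((2*(-3)*(-2))*(-1)) = (5*(-71/44))*(12*(-1)) = -355/44*(-12) = 1065/11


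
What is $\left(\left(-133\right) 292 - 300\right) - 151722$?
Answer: $-190858$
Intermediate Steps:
$\left(\left(-133\right) 292 - 300\right) - 151722 = \left(-38836 - 300\right) - 151722 = -39136 - 151722 = -190858$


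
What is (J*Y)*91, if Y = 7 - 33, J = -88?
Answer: 208208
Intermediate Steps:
Y = -26
(J*Y)*91 = -88*(-26)*91 = 2288*91 = 208208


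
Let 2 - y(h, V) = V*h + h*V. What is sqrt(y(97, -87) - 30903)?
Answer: I*sqrt(14023) ≈ 118.42*I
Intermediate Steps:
y(h, V) = 2 - 2*V*h (y(h, V) = 2 - (V*h + h*V) = 2 - (V*h + V*h) = 2 - 2*V*h)
sqrt(y(97, -87) - 30903) = sqrt((2 - 2*(-87)*97) - 30903) = sqrt((2 + 16878) - 30903) = sqrt(16880 - 30903) = sqrt(-14023) = I*sqrt(14023)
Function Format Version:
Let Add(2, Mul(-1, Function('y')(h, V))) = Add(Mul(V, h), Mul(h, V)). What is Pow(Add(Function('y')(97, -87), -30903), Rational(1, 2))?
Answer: Mul(I, Pow(14023, Rational(1, 2))) ≈ Mul(118.42, I)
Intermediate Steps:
Function('y')(h, V) = Add(2, Mul(-2, V, h)) (Function('y')(h, V) = Add(2, Mul(-1, Add(Mul(V, h), Mul(h, V)))) = Add(2, Mul(-1, Add(Mul(V, h), Mul(V, h)))) = Add(2, Mul(-1, Mul(2, V, h))) = Add(2, Mul(-2, V, h)))
Pow(Add(Function('y')(97, -87), -30903), Rational(1, 2)) = Pow(Add(Add(2, Mul(-2, -87, 97)), -30903), Rational(1, 2)) = Pow(Add(Add(2, 16878), -30903), Rational(1, 2)) = Pow(Add(16880, -30903), Rational(1, 2)) = Pow(-14023, Rational(1, 2)) = Mul(I, Pow(14023, Rational(1, 2)))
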